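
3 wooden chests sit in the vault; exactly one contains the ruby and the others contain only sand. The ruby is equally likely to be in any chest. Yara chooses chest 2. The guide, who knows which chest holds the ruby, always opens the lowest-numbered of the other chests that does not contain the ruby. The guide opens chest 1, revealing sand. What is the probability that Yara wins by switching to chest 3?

Consider each possible location of the ruby in turn.
If it is in chest 1 (prior 1/3): the guide opened chest 1, so this case is ruled out; weight (1/3)·0 = 0.
If it is in either of chests 2 and 3 (prior 1/3 each): chest 1 is the lowest-numbered option available, probability 1; weight (1/3)·1 = 1/3 each.
The weights sum to 2/3.
So P(the ruby in chest 3 | the guide opened chest 1) = (1/3) / (2/3) = 1/2.

1/2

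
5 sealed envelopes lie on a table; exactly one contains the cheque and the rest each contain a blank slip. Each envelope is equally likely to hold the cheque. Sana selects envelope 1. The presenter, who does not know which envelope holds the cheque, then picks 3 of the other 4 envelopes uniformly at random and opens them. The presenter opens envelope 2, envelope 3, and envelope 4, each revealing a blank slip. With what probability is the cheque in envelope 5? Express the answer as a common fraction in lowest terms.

Because the presenter chose which envelopes to open without knowing where the cheque is, the choice is independent of the prize location. Learning that none of the 3 opened envelopes holds the cheque simply rules out those 3 locations and leaves the remaining 2 envelopes still equally likely by symmetry.
So P(the cheque in envelope 5) = 1/2.

1/2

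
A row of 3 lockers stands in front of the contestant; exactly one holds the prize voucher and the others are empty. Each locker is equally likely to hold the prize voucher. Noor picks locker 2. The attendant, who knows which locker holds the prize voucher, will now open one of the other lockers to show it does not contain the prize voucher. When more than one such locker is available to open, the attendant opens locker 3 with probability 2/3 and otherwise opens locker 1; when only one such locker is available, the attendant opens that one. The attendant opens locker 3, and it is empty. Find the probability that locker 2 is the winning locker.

2/5

Condition on the true location of the prize voucher.
If it is in locker 1 (prior 1/3): only locker 3 is available, probability 1; weight (1/3)·1 = 1/3.
If it is in locker 2 (prior 1/3): locker 3 is available, opened with probability 2/3; weight (1/3)·(2/3) = 2/9.
If it is in locker 3 (prior 1/3): the attendant opened locker 3, so this case is ruled out; weight (1/3)·0 = 0.
The weights sum to 5/9.
So P(the prize voucher in locker 2 | the attendant opened locker 3) = (2/9) / (5/9) = 2/5.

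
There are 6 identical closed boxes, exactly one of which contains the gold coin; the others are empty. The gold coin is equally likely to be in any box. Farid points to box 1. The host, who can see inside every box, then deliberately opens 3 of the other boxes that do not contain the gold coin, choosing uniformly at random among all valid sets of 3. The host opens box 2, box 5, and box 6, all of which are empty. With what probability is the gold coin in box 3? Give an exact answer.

Apply Bayes' rule, conditioning on where the gold coin actually is.
If it is in box 1 (prior 1/6): the host has 10 equally likely choices, so probability 1/10; weight (1/6)·(1/10) = 1/60.
If it is in any of boxes 2, 5, and 6 (prior 1/6 each): that box was opened and seen not to hold the prize — ruled out; weight (1/6)·0 = 0 each.
If it is in either of boxes 3 and 4 (prior 1/6 each): the host has 4 equally likely choices, so probability 1/4; weight (1/6)·(1/4) = 1/24 each.
The weights sum to 1/10.
So P(the gold coin in box 3 | the host opened box 2, box 5, and box 6) = (1/24) / (1/10) = 5/12.

5/12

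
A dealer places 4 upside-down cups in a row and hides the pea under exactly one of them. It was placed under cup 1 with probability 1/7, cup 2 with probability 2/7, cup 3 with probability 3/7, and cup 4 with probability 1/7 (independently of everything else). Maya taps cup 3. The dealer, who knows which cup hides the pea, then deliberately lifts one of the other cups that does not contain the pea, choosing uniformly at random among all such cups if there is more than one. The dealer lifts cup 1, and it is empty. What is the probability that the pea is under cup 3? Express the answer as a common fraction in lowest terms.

2/5

Condition on the true location of the pea.
If it is under cup 1 (prior 1/7): the dealer opened cup 1, so this case is ruled out; weight (1/7)·0 = 0.
If it is under cup 2 (prior 2/7): the dealer has 2 equally likely choices, so probability 1/2; weight (2/7)·(1/2) = 1/7.
If it is under cup 3 (prior 3/7): the dealer has 3 equally likely choices, so probability 1/3; weight (3/7)·(1/3) = 1/7.
If it is under cup 4 (prior 1/7): the dealer has 2 equally likely choices, so probability 1/2; weight (1/7)·(1/2) = 1/14.
The weights sum to 5/14.
So P(the pea under cup 3 | the dealer opened cup 1) = (1/7) / (5/14) = 2/5.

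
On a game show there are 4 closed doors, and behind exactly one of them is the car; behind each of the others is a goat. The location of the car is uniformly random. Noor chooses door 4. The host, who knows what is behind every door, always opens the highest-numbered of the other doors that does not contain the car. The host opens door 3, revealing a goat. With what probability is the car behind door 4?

Apply Bayes' rule, conditioning on where the car actually is.
If it is behind any of doors 1, 2, and 4 (prior 1/4 each): door 3 is the highest-numbered option available, probability 1; weight (1/4)·1 = 1/4 each.
If it is behind door 3 (prior 1/4): the host opened door 3, so this case is ruled out; weight (1/4)·0 = 0.
The weights sum to 3/4.
So P(the car behind door 4 | the host opened door 3) = (1/4) / (3/4) = 1/3.

1/3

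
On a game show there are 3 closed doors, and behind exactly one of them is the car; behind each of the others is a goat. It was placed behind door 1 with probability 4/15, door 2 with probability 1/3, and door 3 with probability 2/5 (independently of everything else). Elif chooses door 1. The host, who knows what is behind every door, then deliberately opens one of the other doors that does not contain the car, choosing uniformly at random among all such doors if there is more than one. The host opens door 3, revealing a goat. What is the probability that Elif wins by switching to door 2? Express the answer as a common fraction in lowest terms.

Apply Bayes' rule, conditioning on where the car actually is.
If it is behind door 1 (prior 4/15): the host has 2 equally likely choices, so probability 1/2; weight (4/15)·(1/2) = 2/15.
If it is behind door 2 (prior 1/3): the host has no choice, probability 1; weight (1/3)·1 = 1/3.
If it is behind door 3 (prior 2/5): the host opened door 3, so this case is ruled out; weight (2/5)·0 = 0.
The weights sum to 7/15.
So P(the car behind door 2 | the host opened door 3) = (1/3) / (7/15) = 5/7.

5/7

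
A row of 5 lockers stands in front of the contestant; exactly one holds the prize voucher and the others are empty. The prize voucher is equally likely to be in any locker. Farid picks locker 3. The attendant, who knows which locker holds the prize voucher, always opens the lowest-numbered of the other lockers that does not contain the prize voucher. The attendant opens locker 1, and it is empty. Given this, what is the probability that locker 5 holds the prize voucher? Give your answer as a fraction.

Apply Bayes' rule, conditioning on where the prize voucher actually is.
If it is in locker 1 (prior 1/5): the attendant opened locker 1, so this case is ruled out; weight (1/5)·0 = 0.
If it is in any of lockers 2, 3, 4, and 5 (prior 1/5 each): locker 1 is the lowest-numbered option available, probability 1; weight (1/5)·1 = 1/5 each.
The weights sum to 4/5.
So P(the prize voucher in locker 5 | the attendant opened locker 1) = (1/5) / (4/5) = 1/4.

1/4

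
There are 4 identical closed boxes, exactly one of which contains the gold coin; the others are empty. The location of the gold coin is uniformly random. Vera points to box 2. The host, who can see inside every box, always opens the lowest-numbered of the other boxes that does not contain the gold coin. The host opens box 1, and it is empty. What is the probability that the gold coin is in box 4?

Consider each possible location of the gold coin in turn.
If it is in box 1 (prior 1/4): the host opened box 1, so this case is ruled out; weight (1/4)·0 = 0.
If it is in any of boxes 2, 3, and 4 (prior 1/4 each): box 1 is the lowest-numbered option available, probability 1; weight (1/4)·1 = 1/4 each.
The weights sum to 3/4.
So P(the gold coin in box 4 | the host opened box 1) = (1/4) / (3/4) = 1/3.

1/3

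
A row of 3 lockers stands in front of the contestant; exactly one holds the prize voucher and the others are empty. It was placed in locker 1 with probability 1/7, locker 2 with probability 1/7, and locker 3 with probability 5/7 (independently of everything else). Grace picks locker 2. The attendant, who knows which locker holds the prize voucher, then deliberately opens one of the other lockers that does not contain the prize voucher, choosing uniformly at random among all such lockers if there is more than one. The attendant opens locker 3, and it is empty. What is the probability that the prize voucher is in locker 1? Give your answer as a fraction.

2/3

Consider each possible location of the prize voucher in turn.
If it is in locker 1 (prior 1/7): the attendant has no choice, probability 1; weight (1/7)·1 = 1/7.
If it is in locker 2 (prior 1/7): the attendant has 2 equally likely choices, so probability 1/2; weight (1/7)·(1/2) = 1/14.
If it is in locker 3 (prior 5/7): the attendant opened locker 3, so this case is ruled out; weight (5/7)·0 = 0.
The weights sum to 3/14.
So P(the prize voucher in locker 1 | the attendant opened locker 3) = (1/7) / (3/14) = 2/3.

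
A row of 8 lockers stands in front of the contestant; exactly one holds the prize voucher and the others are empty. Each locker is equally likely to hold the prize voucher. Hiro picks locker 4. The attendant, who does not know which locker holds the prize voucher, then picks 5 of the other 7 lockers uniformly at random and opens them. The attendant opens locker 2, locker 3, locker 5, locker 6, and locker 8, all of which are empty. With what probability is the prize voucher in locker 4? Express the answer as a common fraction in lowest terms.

1/3

Because the attendant chose which lockers to open without knowing where the prize voucher is, the choice is independent of the prize location. Learning that none of the 5 opened lockers holds the prize voucher simply rules out those 5 locations and leaves the remaining 3 lockers still equally likely by symmetry.
So P(the prize voucher in locker 4) = 1/3.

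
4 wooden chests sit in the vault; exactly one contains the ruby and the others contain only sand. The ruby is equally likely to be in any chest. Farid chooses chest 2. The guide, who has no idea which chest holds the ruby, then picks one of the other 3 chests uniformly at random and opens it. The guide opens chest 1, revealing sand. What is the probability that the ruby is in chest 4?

1/3

Because the guide chose which chest to open without knowing where the ruby is, the choice is independent of the prize location. Learning that chest 1 does not hold the ruby simply rules out that one location and leaves the remaining 3 chests still equally likely by symmetry.
So P(the ruby in chest 4) = 1/3.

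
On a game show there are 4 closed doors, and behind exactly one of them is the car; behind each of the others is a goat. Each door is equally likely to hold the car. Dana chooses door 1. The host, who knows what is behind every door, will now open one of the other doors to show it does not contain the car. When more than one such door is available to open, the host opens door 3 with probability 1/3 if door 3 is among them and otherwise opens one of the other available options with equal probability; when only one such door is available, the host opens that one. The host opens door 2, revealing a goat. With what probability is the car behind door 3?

1/3

Consider each possible location of the car in turn.
If it is behind door 1 (prior 1/4): door 3 is available but not opened; door 2 gets probability (1 − 1/3)/2 = 1/3; weight (1/4)·(1/3) = 1/12.
If it is behind door 2 (prior 1/4): the host opened door 2, so this case is ruled out; weight (1/4)·0 = 0.
If it is behind door 3 (prior 1/4): door 3 holds the prize so is unavailable; the host chooses uniformly among the 2 others, probability 1/2; weight (1/4)·(1/2) = 1/8.
If it is behind door 4 (prior 1/4): door 3 is available but not opened, probability 2/3; weight (1/4)·(2/3) = 1/6.
The weights sum to 3/8.
So P(the car behind door 3 | the host opened door 2) = (1/8) / (3/8) = 1/3.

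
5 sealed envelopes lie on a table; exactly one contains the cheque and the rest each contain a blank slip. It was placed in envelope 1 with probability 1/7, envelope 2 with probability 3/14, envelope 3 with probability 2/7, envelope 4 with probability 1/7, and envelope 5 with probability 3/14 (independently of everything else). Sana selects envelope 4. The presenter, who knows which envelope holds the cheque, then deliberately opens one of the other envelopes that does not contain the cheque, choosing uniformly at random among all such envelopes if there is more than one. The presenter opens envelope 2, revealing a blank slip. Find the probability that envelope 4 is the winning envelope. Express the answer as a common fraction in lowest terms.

Apply Bayes' rule, conditioning on where the cheque actually is.
If it is in envelope 1 (prior 1/7): the presenter has 3 equally likely choices, so probability 1/3; weight (1/7)·(1/3) = 1/21.
If it is in envelope 2 (prior 3/14): the presenter opened envelope 2, so this case is ruled out; weight (3/14)·0 = 0.
If it is in envelope 3 (prior 2/7): the presenter has 3 equally likely choices, so probability 1/3; weight (2/7)·(1/3) = 2/21.
If it is in envelope 4 (prior 1/7): the presenter has 4 equally likely choices, so probability 1/4; weight (1/7)·(1/4) = 1/28.
If it is in envelope 5 (prior 3/14): the presenter has 3 equally likely choices, so probability 1/3; weight (3/14)·(1/3) = 1/14.
The weights sum to 1/4.
So P(the cheque in envelope 4 | the presenter opened envelope 2) = (1/28) / (1/4) = 1/7.

1/7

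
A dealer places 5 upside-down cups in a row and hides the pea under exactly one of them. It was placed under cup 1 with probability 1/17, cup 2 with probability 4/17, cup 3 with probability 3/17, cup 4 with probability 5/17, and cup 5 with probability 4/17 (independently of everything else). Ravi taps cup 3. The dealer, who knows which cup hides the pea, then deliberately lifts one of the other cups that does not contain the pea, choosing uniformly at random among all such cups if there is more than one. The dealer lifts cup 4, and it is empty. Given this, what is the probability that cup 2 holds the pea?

Apply Bayes' rule, conditioning on where the pea actually is.
If it is under cup 1 (prior 1/17): the dealer has 3 equally likely choices, so probability 1/3; weight (1/17)·(1/3) = 1/51.
If it is under either of cups 2 and 5 (prior 4/17 each): the dealer has 3 equally likely choices, so probability 1/3; weight (4/17)·(1/3) = 4/51 each.
If it is under cup 3 (prior 3/17): the dealer has 4 equally likely choices, so probability 1/4; weight (3/17)·(1/4) = 3/68.
If it is under cup 4 (prior 5/17): the dealer opened cup 4, so this case is ruled out; weight (5/17)·0 = 0.
The weights sum to 15/68.
So P(the pea under cup 2 | the dealer opened cup 4) = (4/51) / (15/68) = 16/45.

16/45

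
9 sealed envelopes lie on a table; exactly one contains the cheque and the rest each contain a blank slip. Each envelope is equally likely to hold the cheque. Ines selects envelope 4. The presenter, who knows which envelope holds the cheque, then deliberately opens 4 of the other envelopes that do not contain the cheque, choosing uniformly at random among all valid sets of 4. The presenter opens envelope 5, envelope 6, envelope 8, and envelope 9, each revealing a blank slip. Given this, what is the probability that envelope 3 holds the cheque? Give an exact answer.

2/9

Condition on the true location of the cheque.
If it is in any of envelopes 1, 2, 3, and 7 (prior 1/9 each): the presenter has 35 equally likely choices, so probability 1/35; weight (1/9)·(1/35) = 1/315 each.
If it is in envelope 4 (prior 1/9): the presenter has 70 equally likely choices, so probability 1/70; weight (1/9)·(1/70) = 1/630.
If it is in any of envelopes 5, 6, 8, and 9 (prior 1/9 each): that envelope was opened and seen not to hold the prize — ruled out; weight (1/9)·0 = 0 each.
The weights sum to 1/70.
So P(the cheque in envelope 3 | the presenter opened envelope 5, envelope 6, envelope 8, and envelope 9) = (1/315) / (1/70) = 2/9.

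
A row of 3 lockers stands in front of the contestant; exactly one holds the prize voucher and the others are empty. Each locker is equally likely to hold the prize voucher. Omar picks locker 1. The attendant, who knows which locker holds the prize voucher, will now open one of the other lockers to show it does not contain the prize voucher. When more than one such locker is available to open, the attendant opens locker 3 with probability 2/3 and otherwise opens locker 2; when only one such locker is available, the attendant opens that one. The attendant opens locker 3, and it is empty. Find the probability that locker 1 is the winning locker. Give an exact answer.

2/5

Apply Bayes' rule, conditioning on where the prize voucher actually is.
If it is in locker 1 (prior 1/3): locker 3 is available, opened with probability 2/3; weight (1/3)·(2/3) = 2/9.
If it is in locker 2 (prior 1/3): only locker 3 is available, probability 1; weight (1/3)·1 = 1/3.
If it is in locker 3 (prior 1/3): the attendant opened locker 3, so this case is ruled out; weight (1/3)·0 = 0.
The weights sum to 5/9.
So P(the prize voucher in locker 1 | the attendant opened locker 3) = (2/9) / (5/9) = 2/5.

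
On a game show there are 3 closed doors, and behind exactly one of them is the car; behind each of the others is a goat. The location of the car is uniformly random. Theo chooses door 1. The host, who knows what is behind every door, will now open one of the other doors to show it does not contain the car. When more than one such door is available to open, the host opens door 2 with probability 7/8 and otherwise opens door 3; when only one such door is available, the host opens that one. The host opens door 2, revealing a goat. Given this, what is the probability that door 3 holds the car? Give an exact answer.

Condition on the true location of the car.
If it is behind door 1 (prior 1/3): door 2 is available, opened with probability 7/8; weight (1/3)·(7/8) = 7/24.
If it is behind door 2 (prior 1/3): the host opened door 2, so this case is ruled out; weight (1/3)·0 = 0.
If it is behind door 3 (prior 1/3): only door 2 is available, probability 1; weight (1/3)·1 = 1/3.
The weights sum to 5/8.
So P(the car behind door 3 | the host opened door 2) = (1/3) / (5/8) = 8/15.

8/15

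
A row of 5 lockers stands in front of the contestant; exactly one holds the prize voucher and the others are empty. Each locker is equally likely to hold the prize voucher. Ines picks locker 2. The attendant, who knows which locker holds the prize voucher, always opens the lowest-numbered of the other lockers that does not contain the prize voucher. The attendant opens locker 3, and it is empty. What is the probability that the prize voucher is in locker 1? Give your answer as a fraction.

1

Condition on the true location of the prize voucher.
If it is in locker 1 (prior 1/5): locker 3 is the lowest-numbered option available, probability 1; weight (1/5)·1 = 1/5.
If it is in any of lockers 2, 4, and 5 (prior 1/5 each): the attendant would have opened locker 1 instead, probability 0; weight (1/5)·0 = 0 each.
If it is in locker 3 (prior 1/5): the attendant opened locker 3, so this case is ruled out; weight (1/5)·0 = 0.
The weights sum to 1/5.
So P(the prize voucher in locker 1 | the attendant opened locker 3) = (1/5) / (1/5) = 1.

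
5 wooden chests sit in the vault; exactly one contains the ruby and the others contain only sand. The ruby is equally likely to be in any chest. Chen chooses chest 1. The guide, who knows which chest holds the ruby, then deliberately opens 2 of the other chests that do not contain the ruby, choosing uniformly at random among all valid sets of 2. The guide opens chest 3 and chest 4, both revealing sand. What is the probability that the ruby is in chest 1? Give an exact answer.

Apply Bayes' rule, conditioning on where the ruby actually is.
If it is in chest 1 (prior 1/5): the guide has 6 equally likely choices, so probability 1/6; weight (1/5)·(1/6) = 1/30.
If it is in either of chests 2 and 5 (prior 1/5 each): the guide has 3 equally likely choices, so probability 1/3; weight (1/5)·(1/3) = 1/15 each.
If it is in either of chests 3 and 4 (prior 1/5 each): that chest was opened and seen not to hold the prize — ruled out; weight (1/5)·0 = 0 each.
The weights sum to 1/6.
So P(the ruby in chest 1 | the guide opened chest 3 and chest 4) = (1/30) / (1/6) = 1/5.

1/5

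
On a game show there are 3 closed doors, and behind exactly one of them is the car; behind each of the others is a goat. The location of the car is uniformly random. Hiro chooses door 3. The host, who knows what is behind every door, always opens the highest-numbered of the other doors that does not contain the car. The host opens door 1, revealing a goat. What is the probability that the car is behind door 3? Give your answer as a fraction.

0

Condition on the true location of the car.
If it is behind door 1 (prior 1/3): the host opened door 1, so this case is ruled out; weight (1/3)·0 = 0.
If it is behind door 2 (prior 1/3): door 1 is the highest-numbered option available, probability 1; weight (1/3)·1 = 1/3.
If it is behind door 3 (prior 1/3): the host would have opened door 2 instead, probability 0; weight (1/3)·0 = 0.
The weights sum to 1/3.
So P(the car behind door 3 | the host opened door 1) = 0 / (1/3) = 0.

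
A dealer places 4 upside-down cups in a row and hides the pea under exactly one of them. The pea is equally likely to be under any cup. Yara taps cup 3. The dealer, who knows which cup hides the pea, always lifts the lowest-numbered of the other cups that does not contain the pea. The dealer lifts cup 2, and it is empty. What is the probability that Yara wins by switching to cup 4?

Condition on the true location of the pea.
If it is under cup 1 (prior 1/4): cup 2 is the lowest-numbered option available, probability 1; weight (1/4)·1 = 1/4.
If it is under cup 2 (prior 1/4): the dealer opened cup 2, so this case is ruled out; weight (1/4)·0 = 0.
If it is under either of cups 3 and 4 (prior 1/4 each): the dealer would have opened cup 1 instead, probability 0; weight (1/4)·0 = 0 each.
The weights sum to 1/4.
So P(the pea under cup 4 | the dealer opened cup 2) = 0 / (1/4) = 0.

0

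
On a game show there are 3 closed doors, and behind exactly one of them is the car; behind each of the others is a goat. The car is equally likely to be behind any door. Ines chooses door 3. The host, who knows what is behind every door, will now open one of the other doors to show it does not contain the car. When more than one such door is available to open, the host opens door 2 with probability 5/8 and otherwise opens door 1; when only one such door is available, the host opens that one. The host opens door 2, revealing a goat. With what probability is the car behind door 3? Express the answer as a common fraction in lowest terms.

Consider each possible location of the car in turn.
If it is behind door 1 (prior 1/3): only door 2 is available, probability 1; weight (1/3)·1 = 1/3.
If it is behind door 2 (prior 1/3): the host opened door 2, so this case is ruled out; weight (1/3)·0 = 0.
If it is behind door 3 (prior 1/3): door 2 is available, opened with probability 5/8; weight (1/3)·(5/8) = 5/24.
The weights sum to 13/24.
So P(the car behind door 3 | the host opened door 2) = (5/24) / (13/24) = 5/13.

5/13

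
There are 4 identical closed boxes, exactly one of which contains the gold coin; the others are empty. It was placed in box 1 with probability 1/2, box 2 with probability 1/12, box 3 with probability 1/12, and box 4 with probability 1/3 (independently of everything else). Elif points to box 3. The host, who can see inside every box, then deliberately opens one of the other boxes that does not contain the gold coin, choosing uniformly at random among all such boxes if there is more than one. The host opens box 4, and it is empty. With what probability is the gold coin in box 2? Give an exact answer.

Condition on the true location of the gold coin.
If it is in box 1 (prior 1/2): the host has 2 equally likely choices, so probability 1/2; weight (1/2)·(1/2) = 1/4.
If it is in box 2 (prior 1/12): the host has 2 equally likely choices, so probability 1/2; weight (1/12)·(1/2) = 1/24.
If it is in box 3 (prior 1/12): the host has 3 equally likely choices, so probability 1/3; weight (1/12)·(1/3) = 1/36.
If it is in box 4 (prior 1/3): the host opened box 4, so this case is ruled out; weight (1/3)·0 = 0.
The weights sum to 23/72.
So P(the gold coin in box 2 | the host opened box 4) = (1/24) / (23/72) = 3/23.

3/23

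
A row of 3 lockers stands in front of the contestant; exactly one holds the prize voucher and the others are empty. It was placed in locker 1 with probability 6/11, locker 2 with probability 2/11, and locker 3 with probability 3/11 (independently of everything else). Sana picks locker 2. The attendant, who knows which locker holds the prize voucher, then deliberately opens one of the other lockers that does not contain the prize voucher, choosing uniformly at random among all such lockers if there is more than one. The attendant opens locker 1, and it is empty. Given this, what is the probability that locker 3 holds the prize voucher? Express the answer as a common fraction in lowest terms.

3/4

Condition on the true location of the prize voucher.
If it is in locker 1 (prior 6/11): the attendant opened locker 1, so this case is ruled out; weight (6/11)·0 = 0.
If it is in locker 2 (prior 2/11): the attendant has 2 equally likely choices, so probability 1/2; weight (2/11)·(1/2) = 1/11.
If it is in locker 3 (prior 3/11): the attendant has no choice, probability 1; weight (3/11)·1 = 3/11.
The weights sum to 4/11.
So P(the prize voucher in locker 3 | the attendant opened locker 1) = (3/11) / (4/11) = 3/4.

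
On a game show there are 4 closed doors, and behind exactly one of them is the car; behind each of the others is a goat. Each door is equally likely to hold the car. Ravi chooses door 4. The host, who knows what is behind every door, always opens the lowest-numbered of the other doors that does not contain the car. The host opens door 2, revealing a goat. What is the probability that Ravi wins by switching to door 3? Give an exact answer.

0

Apply Bayes' rule, conditioning on where the car actually is.
If it is behind door 1 (prior 1/4): door 2 is the lowest-numbered option available, probability 1; weight (1/4)·1 = 1/4.
If it is behind door 2 (prior 1/4): the host opened door 2, so this case is ruled out; weight (1/4)·0 = 0.
If it is behind either of doors 3 and 4 (prior 1/4 each): the host would have opened door 1 instead, probability 0; weight (1/4)·0 = 0 each.
The weights sum to 1/4.
So P(the car behind door 3 | the host opened door 2) = 0 / (1/4) = 0.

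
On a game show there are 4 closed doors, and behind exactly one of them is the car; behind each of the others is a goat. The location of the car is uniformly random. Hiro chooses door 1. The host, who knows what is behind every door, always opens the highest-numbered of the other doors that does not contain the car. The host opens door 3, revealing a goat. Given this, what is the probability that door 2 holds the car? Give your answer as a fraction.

0

Consider each possible location of the car in turn.
If it is behind either of doors 1 and 2 (prior 1/4 each): the host would have opened door 4 instead, probability 0; weight (1/4)·0 = 0 each.
If it is behind door 3 (prior 1/4): the host opened door 3, so this case is ruled out; weight (1/4)·0 = 0.
If it is behind door 4 (prior 1/4): door 3 is the highest-numbered option available, probability 1; weight (1/4)·1 = 1/4.
The weights sum to 1/4.
So P(the car behind door 2 | the host opened door 3) = 0 / (1/4) = 0.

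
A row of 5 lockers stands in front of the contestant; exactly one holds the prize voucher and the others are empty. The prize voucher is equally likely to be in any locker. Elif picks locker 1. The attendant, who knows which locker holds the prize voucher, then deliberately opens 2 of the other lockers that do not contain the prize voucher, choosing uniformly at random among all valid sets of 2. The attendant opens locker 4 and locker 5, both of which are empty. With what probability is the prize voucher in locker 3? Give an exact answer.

2/5

Apply Bayes' rule, conditioning on where the prize voucher actually is.
If it is in locker 1 (prior 1/5): the attendant has 6 equally likely choices, so probability 1/6; weight (1/5)·(1/6) = 1/30.
If it is in either of lockers 2 and 3 (prior 1/5 each): the attendant has 3 equally likely choices, so probability 1/3; weight (1/5)·(1/3) = 1/15 each.
If it is in either of lockers 4 and 5 (prior 1/5 each): that locker was opened and seen not to hold the prize — ruled out; weight (1/5)·0 = 0 each.
The weights sum to 1/6.
So P(the prize voucher in locker 3 | the attendant opened locker 4 and locker 5) = (1/15) / (1/6) = 2/5.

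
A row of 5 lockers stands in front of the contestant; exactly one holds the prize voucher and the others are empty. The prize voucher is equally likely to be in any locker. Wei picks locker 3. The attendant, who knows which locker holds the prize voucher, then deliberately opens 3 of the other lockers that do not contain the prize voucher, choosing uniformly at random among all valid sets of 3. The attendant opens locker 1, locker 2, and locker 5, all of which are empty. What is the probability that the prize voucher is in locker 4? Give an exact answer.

4/5

Consider each possible location of the prize voucher in turn.
If it is in any of lockers 1, 2, and 5 (prior 1/5 each): that locker was opened and seen not to hold the prize — ruled out; weight (1/5)·0 = 0 each.
If it is in locker 3 (prior 1/5): the attendant has 4 equally likely choices, so probability 1/4; weight (1/5)·(1/4) = 1/20.
If it is in locker 4 (prior 1/5): the attendant has no choice, probability 1; weight (1/5)·1 = 1/5.
The weights sum to 1/4.
So P(the prize voucher in locker 4 | the attendant opened locker 1, locker 2, and locker 5) = (1/5) / (1/4) = 4/5.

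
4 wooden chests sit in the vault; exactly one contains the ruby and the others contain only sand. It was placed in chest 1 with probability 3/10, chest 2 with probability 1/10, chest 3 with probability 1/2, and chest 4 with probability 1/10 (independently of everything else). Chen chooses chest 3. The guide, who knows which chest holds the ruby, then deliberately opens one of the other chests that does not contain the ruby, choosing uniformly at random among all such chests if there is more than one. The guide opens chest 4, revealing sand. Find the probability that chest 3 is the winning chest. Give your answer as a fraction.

5/11

Consider each possible location of the ruby in turn.
If it is in chest 1 (prior 3/10): the guide has 2 equally likely choices, so probability 1/2; weight (3/10)·(1/2) = 3/20.
If it is in chest 2 (prior 1/10): the guide has 2 equally likely choices, so probability 1/2; weight (1/10)·(1/2) = 1/20.
If it is in chest 3 (prior 1/2): the guide has 3 equally likely choices, so probability 1/3; weight (1/2)·(1/3) = 1/6.
If it is in chest 4 (prior 1/10): the guide opened chest 4, so this case is ruled out; weight (1/10)·0 = 0.
The weights sum to 11/30.
So P(the ruby in chest 3 | the guide opened chest 4) = (1/6) / (11/30) = 5/11.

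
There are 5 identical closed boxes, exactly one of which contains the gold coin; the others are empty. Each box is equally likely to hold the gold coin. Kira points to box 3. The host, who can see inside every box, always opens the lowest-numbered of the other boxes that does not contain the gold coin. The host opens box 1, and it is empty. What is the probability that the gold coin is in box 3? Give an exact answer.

1/4

Consider each possible location of the gold coin in turn.
If it is in box 1 (prior 1/5): the host opened box 1, so this case is ruled out; weight (1/5)·0 = 0.
If it is in any of boxes 2, 3, 4, and 5 (prior 1/5 each): box 1 is the lowest-numbered option available, probability 1; weight (1/5)·1 = 1/5 each.
The weights sum to 4/5.
So P(the gold coin in box 3 | the host opened box 1) = (1/5) / (4/5) = 1/4.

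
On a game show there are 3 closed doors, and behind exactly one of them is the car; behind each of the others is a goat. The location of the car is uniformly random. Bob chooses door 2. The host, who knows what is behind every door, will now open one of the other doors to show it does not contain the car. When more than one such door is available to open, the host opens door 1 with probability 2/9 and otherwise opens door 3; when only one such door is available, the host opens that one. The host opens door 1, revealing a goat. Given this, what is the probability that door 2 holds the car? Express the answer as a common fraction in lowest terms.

Apply Bayes' rule, conditioning on where the car actually is.
If it is behind door 1 (prior 1/3): the host opened door 1, so this case is ruled out; weight (1/3)·0 = 0.
If it is behind door 2 (prior 1/3): door 1 is available, opened with probability 2/9; weight (1/3)·(2/9) = 2/27.
If it is behind door 3 (prior 1/3): only door 1 is available, probability 1; weight (1/3)·1 = 1/3.
The weights sum to 11/27.
So P(the car behind door 2 | the host opened door 1) = (2/27) / (11/27) = 2/11.

2/11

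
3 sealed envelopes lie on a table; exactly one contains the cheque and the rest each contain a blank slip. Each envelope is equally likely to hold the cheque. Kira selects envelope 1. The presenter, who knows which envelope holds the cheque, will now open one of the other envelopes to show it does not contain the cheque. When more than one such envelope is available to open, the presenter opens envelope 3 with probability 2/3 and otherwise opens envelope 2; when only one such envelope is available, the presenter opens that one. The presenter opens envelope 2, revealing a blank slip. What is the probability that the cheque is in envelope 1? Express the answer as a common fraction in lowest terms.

1/4

Apply Bayes' rule, conditioning on where the cheque actually is.
If it is in envelope 1 (prior 1/3): envelope 3 is available but not opened, probability 1/3; weight (1/3)·(1/3) = 1/9.
If it is in envelope 2 (prior 1/3): the presenter opened envelope 2, so this case is ruled out; weight (1/3)·0 = 0.
If it is in envelope 3 (prior 1/3): only envelope 2 is available, probability 1; weight (1/3)·1 = 1/3.
The weights sum to 4/9.
So P(the cheque in envelope 1 | the presenter opened envelope 2) = (1/9) / (4/9) = 1/4.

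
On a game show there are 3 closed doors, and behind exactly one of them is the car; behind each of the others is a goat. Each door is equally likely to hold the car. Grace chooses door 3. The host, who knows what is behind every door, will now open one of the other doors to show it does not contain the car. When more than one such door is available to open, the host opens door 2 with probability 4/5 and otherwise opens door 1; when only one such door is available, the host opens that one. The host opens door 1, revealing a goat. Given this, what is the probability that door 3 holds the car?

Apply Bayes' rule, conditioning on where the car actually is.
If it is behind door 1 (prior 1/3): the host opened door 1, so this case is ruled out; weight (1/3)·0 = 0.
If it is behind door 2 (prior 1/3): only door 1 is available, probability 1; weight (1/3)·1 = 1/3.
If it is behind door 3 (prior 1/3): door 2 is available but not opened, probability 1/5; weight (1/3)·(1/5) = 1/15.
The weights sum to 2/5.
So P(the car behind door 3 | the host opened door 1) = (1/15) / (2/5) = 1/6.

1/6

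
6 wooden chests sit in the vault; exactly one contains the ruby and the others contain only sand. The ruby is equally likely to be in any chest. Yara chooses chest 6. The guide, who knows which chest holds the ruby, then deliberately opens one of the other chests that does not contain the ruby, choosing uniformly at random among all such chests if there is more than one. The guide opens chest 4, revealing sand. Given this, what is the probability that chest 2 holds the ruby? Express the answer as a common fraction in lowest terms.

Apply Bayes' rule, conditioning on where the ruby actually is.
If it is in any of chests 1, 2, 3, and 5 (prior 1/6 each): the guide has 4 equally likely choices, so probability 1/4; weight (1/6)·(1/4) = 1/24 each.
If it is in chest 4 (prior 1/6): the guide opened chest 4, so this case is ruled out; weight (1/6)·0 = 0.
If it is in chest 6 (prior 1/6): the guide has 5 equally likely choices, so probability 1/5; weight (1/6)·(1/5) = 1/30.
The weights sum to 1/5.
So P(the ruby in chest 2 | the guide opened chest 4) = (1/24) / (1/5) = 5/24.

5/24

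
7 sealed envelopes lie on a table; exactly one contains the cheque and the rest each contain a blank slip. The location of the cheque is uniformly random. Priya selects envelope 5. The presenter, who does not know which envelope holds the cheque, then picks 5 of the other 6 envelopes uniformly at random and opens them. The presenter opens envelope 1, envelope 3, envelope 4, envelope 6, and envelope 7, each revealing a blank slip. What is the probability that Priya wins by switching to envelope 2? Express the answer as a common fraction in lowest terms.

1/2

Consider each possible location of the cheque in turn.
If it is in any of envelopes 1, 3, 4, 6, and 7 (prior 1/7 each): that envelope was opened and seen not to hold the prize — ruled out; weight (1/7)·0 = 0 each.
If it is in either of envelopes 2 and 5 (prior 1/7 each): the presenter picks exactly this set with probability 1/6 regardless, and none is the prize; weight (1/7)·(1/6) = 1/42 each.
The weights sum to 1/21.
So P(the cheque in envelope 2 | the presenter opened envelope 1, envelope 3, envelope 4, envelope 6, and envelope 7) = (1/42) / (1/21) = 1/2.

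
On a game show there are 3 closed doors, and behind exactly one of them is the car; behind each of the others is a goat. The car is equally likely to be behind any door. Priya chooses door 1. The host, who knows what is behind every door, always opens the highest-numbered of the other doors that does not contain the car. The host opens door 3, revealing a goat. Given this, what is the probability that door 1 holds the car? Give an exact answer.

Apply Bayes' rule, conditioning on where the car actually is.
If it is behind either of doors 1 and 2 (prior 1/3 each): door 3 is the highest-numbered option available, probability 1; weight (1/3)·1 = 1/3 each.
If it is behind door 3 (prior 1/3): the host opened door 3, so this case is ruled out; weight (1/3)·0 = 0.
The weights sum to 2/3.
So P(the car behind door 1 | the host opened door 3) = (1/3) / (2/3) = 1/2.

1/2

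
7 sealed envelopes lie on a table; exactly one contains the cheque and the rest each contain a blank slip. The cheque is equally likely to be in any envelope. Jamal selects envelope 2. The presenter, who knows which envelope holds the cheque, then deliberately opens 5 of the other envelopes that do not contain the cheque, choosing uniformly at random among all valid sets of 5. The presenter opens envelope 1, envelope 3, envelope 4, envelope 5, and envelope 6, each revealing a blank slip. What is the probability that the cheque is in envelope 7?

Apply Bayes' rule, conditioning on where the cheque actually is.
If it is in any of envelopes 1, 3, 4, 5, and 6 (prior 1/7 each): that envelope was opened and seen not to hold the prize — ruled out; weight (1/7)·0 = 0 each.
If it is in envelope 2 (prior 1/7): the presenter has 6 equally likely choices, so probability 1/6; weight (1/7)·(1/6) = 1/42.
If it is in envelope 7 (prior 1/7): the presenter has no choice, probability 1; weight (1/7)·1 = 1/7.
The weights sum to 1/6.
So P(the cheque in envelope 7 | the presenter opened envelope 1, envelope 3, envelope 4, envelope 5, and envelope 6) = (1/7) / (1/6) = 6/7.

6/7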